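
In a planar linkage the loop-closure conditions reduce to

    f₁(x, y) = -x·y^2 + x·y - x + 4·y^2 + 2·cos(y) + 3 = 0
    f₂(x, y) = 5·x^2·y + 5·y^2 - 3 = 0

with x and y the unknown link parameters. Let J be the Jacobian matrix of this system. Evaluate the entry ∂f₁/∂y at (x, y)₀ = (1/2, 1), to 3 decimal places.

∂f₁/∂y = -2·x·y + x + 8·y - 2·sin(y).
At (1/2, 1) this is 5.817.

5.817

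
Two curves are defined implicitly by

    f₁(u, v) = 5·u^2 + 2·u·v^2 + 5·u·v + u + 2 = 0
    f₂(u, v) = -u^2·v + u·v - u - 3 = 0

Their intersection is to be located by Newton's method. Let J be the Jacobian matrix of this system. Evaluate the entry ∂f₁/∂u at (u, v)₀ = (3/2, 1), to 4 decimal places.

23.0000

∂f₁/∂u = 10·u + 2·v^2 + 5·v + 1.
At (3/2, 1) this is 23.0000.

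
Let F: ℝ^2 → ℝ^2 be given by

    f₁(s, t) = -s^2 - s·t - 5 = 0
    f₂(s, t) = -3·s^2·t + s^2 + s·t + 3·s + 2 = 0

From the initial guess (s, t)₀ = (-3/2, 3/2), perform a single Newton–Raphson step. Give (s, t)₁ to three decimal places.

(0.226, 3.108)

At (-3/2, 3/2): F = (-5.000, -12.625).
Jacobian J = [[-2·s - t, -s], [-6·s·t + 2·s + t + 3, -3·s^2 + s]].
At the point, J = [[1.500, 1.500], [15.000, -8.250]] (det J = -34.875).
Solving J·Δ = −F gives Δ = (1.726, 1.608).
Then the next iterate is (s, t)₁ = (0.226, 3.108).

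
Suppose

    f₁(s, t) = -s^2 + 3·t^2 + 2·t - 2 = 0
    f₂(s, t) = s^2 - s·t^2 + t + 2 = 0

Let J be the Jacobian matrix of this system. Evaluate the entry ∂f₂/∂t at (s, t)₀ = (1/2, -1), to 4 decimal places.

∂f₂/∂t = -2·s·t + 1.
At (1/2, -1) this is 2.0000.

2.0000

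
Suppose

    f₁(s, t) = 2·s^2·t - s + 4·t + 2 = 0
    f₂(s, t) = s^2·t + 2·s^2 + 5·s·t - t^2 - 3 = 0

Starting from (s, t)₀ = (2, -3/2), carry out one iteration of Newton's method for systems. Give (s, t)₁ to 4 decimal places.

(1.4387, -0.6081)

At (2, -3/2): F = (-18.0000, -18.2500).
Jacobian J = [[4·s·t - 1, 2·s^2 + 4], [2·s·t + 4·s + 5·t, s^2 + 5·s - 2·t]].
At the point, J = [[-13.0000, 12.0000], [-5.5000, 17.0000]] (det J = -155.0000).
Solving J·Δ = −F gives Δ = (-0.5613, 0.8919).
Then the next iterate is (s, t)₁ = (1.4387, -0.6081).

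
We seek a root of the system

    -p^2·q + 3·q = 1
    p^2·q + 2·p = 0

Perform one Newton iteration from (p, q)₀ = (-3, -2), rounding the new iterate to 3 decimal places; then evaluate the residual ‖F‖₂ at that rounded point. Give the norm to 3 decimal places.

106.636

At (-3, -2): F = (11.000, -24.000).
Jacobian J = [[-2·p·q, -p^2 + 3], [2·p·q + 2, p^2]].
At the point, J = [[-12.000, -6.000], [14.000, 9.000]] (det J = -24.000).
Solving J·Δ = −F gives Δ = (-1.875, 5.583).
Then the next iterate is (p, q)₁ = (-4.875, 3.583).
Re-evaluating at (-4.875, 3.583): F = (-75.40323, 75.40223), so ‖F‖₂ = 106.636.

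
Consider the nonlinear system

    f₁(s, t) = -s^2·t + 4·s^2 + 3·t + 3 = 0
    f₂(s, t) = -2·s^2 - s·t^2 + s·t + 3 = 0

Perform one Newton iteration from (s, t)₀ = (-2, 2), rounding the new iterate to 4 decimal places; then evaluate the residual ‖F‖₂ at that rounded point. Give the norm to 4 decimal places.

3.9241

At (-2, 2): F = (17.0000, -1.0000).
Jacobian J = [[-2·s·t + 8·s, -s^2 + 3], [-4·s - t^2 + t, -2·s·t + s]].
At the point, J = [[-8.0000, -1.0000], [6.0000, 6.0000]] (det J = -42.0000).
Solving J·Δ = −F gives Δ = (2.4048, -2.2381).
Then the next iterate is (s, t)₁ = (0.4048, -0.2381).
Re-evaluating at (0.4048, -0.2381): F = (2.980168, 2.552942), so ‖F‖₂ = 3.9241.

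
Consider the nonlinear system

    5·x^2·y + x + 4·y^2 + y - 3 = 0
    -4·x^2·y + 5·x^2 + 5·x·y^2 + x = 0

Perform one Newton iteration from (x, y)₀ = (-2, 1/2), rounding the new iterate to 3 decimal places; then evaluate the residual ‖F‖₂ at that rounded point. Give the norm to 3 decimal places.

At (-2, 1/2): F = (6.500, 7.500).
Jacobian J = [[10·x·y + 1, 5·x^2 + 8·y + 1], [-8·x·y + 10·x + 5·y^2 + 1, -4·x^2 + 10·x·y]].
At the point, J = [[-9.000, 25.000], [-9.750, -26.000]] (det J = 477.750).
Solving J·Δ = −F gives Δ = (0.746, 0.009).
Then the next iterate is (x, y)₁ = (-1.254, 0.509).
Re-evaluating at (-1.254, 0.509): F = (1.29338, 1.78250), so ‖F‖₂ = 2.202.

2.202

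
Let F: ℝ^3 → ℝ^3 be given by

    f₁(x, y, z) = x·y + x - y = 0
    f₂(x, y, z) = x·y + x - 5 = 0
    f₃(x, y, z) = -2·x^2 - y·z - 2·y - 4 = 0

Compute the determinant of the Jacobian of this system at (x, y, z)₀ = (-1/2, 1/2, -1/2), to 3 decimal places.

J = [[y + 1, x - 1, 0], [y + 1, x, 0], [-4·x, -z - 2, -y]].
At the point, J = [[1.500, -1.500, 0.000], [1.500, -0.500, 0.000], [2.000, -1.500, -0.500]].
det J = -0.750.

-0.750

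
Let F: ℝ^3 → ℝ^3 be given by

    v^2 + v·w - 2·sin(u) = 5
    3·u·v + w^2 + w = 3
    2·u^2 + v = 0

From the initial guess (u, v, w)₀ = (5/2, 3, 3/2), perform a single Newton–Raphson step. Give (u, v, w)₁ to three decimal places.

(0.860, 3.902, -2.313)

At (5/2, 3, 3/2): F = (7.30306, 23.250, 15.500).
Jacobian J = [[-2·cos(u), 2·v + w, v], [3·v, 3·u, 2·w + 1], [4·u, 1, 0]].
At the point, J = [[1.60229, 7.500, 3.000], [9.000, 7.500, 4.000], [10.000, 1.000, 0.000]] (det J = 95.59085).
Solving J·Δ = −F gives Δ = (-1.640, 0.902, -3.813).
Then the next iterate is (u, v, w)₁ = (0.860, 3.902, -2.313).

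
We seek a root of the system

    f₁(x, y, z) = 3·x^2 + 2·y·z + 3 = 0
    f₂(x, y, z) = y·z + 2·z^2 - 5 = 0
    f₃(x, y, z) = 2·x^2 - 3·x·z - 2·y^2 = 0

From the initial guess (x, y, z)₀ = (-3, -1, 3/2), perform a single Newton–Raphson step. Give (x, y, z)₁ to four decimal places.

At (-3, -1, 3/2): F = (27.0000, -2.0000, 29.5000).
Jacobian J = [[6·x, 2·z, 2·y], [0, z, y + 4·z], [4·x - 3·z, -4·y, -3·x]].
At the point, J = [[-18.0000, 3.0000, -2.0000], [0.0000, 1.5000, 5.0000], [-16.5000, 4.0000, 9.0000]] (det J = -180.0000).
Solving J·Δ = −F gives Δ = (2.3639, 4.5417, -0.9625).
Then the next iterate is (x, y, z)₁ = (-0.6361, 3.5417, 0.5375).

(-0.6361, 3.5417, 0.5375)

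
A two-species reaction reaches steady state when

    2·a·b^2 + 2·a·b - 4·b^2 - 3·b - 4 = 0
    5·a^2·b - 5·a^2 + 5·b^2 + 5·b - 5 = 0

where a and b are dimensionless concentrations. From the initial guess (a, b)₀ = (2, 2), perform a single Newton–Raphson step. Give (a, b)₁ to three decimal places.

(2.260, 0.885)

At (2, 2): F = (-2.000, 45.000).
Jacobian J = [[2·b^2 + 2·b, 4·a·b + 2·a - 8·b - 3], [10·a·b - 10·a, 5·a^2 + 10·b + 5]].
At the point, J = [[12.000, 1.000], [20.000, 45.000]] (det J = 520.000).
Solving J·Δ = −F gives Δ = (0.260, -1.115).
Then the next iterate is (a, b)₁ = (2.260, 0.885).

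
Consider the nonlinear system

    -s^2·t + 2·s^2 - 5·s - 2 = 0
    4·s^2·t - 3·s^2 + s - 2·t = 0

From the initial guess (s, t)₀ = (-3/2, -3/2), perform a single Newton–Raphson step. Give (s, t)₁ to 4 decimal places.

At (-3/2, -3/2): F = (13.3750, -18.7500).
Jacobian J = [[-2·s·t + 4·s - 5, -s^2], [8·s·t - 6·s + 1, 4·s^2 - 2]].
At the point, J = [[-15.5000, -2.2500], [28.0000, 7.0000]] (det J = -45.5000).
Solving J·Δ = −F gives Δ = (1.1305, -1.8434).
Then the next iterate is (s, t)₁ = (-0.3695, -3.3434).

(-0.3695, -3.3434)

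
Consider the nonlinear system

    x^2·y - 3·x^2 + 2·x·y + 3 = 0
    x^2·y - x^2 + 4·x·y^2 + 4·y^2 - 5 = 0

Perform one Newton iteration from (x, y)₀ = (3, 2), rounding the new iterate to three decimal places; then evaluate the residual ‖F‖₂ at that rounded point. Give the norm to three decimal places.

At (3, 2): F = (6.000, 68.000).
Jacobian J = [[2·x·y - 6·x + 2·y, x^2 + 2·x], [2·x·y - 2·x + 4·y^2, x^2 + 8·x·y + 8·y]].
At the point, J = [[-2.000, 15.000], [22.000, 73.000]] (det J = -476.000).
Solving J·Δ = −F gives Δ = (-1.223, -0.563).
Then the next iterate is (x, y)₁ = (1.777, 1.437).
Re-evaluating at (1.777, 1.437): F = (3.17157, 19.31760), so ‖F‖₂ = 19.576.

19.576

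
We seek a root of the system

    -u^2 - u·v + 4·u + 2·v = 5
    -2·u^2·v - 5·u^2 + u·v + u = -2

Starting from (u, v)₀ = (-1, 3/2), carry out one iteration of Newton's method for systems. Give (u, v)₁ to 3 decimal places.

(-0.391, 2.420)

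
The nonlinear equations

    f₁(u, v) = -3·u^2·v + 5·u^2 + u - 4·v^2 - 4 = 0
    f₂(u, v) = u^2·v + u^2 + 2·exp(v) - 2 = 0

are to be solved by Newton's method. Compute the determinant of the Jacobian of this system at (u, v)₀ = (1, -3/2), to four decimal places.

J = [[-6·u·v + 10·u + 1, -3·u^2 - 8·v], [2·u·v + 2·u, u^2 + 2·exp(v)]].
At the point, J = [[20.0000, 9.0000], [-1.0000, 1.446260]].
det J = 37.9252.

37.9252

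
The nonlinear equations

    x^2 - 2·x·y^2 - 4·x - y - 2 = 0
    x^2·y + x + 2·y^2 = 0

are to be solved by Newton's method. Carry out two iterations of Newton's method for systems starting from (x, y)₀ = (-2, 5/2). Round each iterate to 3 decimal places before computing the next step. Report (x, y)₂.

At (-2, 5/2): F = (32.500, 20.500).
Jacobian J = [[2·x - 2·y^2 - 4, -4·x·y - 1], [2·x·y + 1, x^2 + 4·y]].
At the point, J = [[-20.500, 19.000], [-9.000, 14.000]] (det J = -116.000).
Solving J·Δ = −F gives Δ = (0.565, -1.101).
Then the next iterate is (x, y)₁ = (-1.435, 1.399).
Round to (-1.435, 1.399) and repeat: F = (10.01739, 5.36026), J = [[-10.78440, 7.03026], [-3.01513, 7.65522]].
Δ = (0.636, -0.450), so (x, y)₂ = (-0.799, 0.949).

(-0.799, 0.949)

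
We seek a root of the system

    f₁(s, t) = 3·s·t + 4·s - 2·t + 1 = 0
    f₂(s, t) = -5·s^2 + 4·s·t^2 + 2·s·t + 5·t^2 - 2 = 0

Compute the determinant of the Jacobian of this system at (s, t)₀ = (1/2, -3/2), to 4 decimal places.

10.5000

J = [[3·t + 4, 3·s - 2], [-10·s + 4·t^2 + 2·t, 8·s·t + 2·s + 10·t]].
At the point, J = [[-0.5000, -0.5000], [1.0000, -20.0000]].
det J = 10.5000.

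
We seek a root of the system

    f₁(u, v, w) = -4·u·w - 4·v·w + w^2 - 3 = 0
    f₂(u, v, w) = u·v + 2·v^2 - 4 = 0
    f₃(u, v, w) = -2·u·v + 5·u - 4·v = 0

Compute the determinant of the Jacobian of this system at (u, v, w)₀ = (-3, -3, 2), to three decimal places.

J = [[-4·w, -4·w, -4·u - 4·v + 2·w], [v, u + 4·v, 0], [-2·v + 5, -2·u - 4, 0]].
At the point, J = [[-8.000, -8.000, 28.000], [-3.000, -15.000, 0.000], [11.000, 2.000, 0.000]].
det J = 4452.000.

4452.000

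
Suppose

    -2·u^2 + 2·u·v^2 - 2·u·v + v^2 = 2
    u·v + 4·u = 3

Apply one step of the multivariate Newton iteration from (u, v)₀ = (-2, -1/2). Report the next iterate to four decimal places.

At (-2, -1/2): F = (-12.7500, -10.0000).
Jacobian J = [[-4·u + 2·v^2 - 2·v, 4·u·v - 2·u + 2·v], [v + 4, u]].
At the point, J = [[9.5000, 7.0000], [3.5000, -2.0000]] (det J = -43.5000).
Solving J·Δ = −F gives Δ = (2.1954, -1.1580).
Then the next iterate is (u, v)₁ = (0.1954, -1.6580).

(0.1954, -1.6580)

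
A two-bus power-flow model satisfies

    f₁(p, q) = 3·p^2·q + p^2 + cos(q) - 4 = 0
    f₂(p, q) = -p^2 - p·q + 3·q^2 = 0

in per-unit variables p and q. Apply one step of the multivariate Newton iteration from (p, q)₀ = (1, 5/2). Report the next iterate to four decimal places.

At (1, 5/2): F = (3.698856, 15.2500).
Jacobian J = [[6·p·q + 2·p, 3·p^2 - sin(q)], [-2·p - q, -p + 6·q]].
At the point, J = [[17.0000, 2.401528], [-4.5000, 14.0000]] (det J = 248.806875).
Solving J·Δ = −F gives Δ = (-0.0609, -1.1089).
Then the next iterate is (p, q)₁ = (0.9391, 1.3911).

(0.9391, 1.3911)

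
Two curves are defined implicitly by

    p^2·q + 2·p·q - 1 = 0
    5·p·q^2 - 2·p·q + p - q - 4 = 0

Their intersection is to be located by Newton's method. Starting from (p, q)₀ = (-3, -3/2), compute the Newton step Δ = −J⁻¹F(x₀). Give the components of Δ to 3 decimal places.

At (-3, -3/2): F = (-5.500, -48.250).
Jacobian J = [[2·p·q + 2·q, p^2 + 2·p], [5·q^2 - 2·q + 1, 10·p·q - 2·p - 1]].
At the point, J = [[6.000, 3.000], [15.250, 50.000]] (det J = 254.250).
Solving J·Δ = −F gives Δ = (0.512, 0.809).

(0.512, 0.809)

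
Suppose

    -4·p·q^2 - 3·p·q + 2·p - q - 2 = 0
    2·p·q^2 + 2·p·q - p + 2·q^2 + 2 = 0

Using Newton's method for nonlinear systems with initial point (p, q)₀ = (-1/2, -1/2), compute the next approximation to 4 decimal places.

At (-1/2, -1/2): F = (-2.7500, 3.2500).
Jacobian J = [[-4·q^2 - 3·q + 2, -8·p·q - 3·p - 1], [2·q^2 + 2·q - 1, 4·p·q + 2·p + 4·q]].
At the point, J = [[2.5000, -1.5000], [-1.5000, -2.0000]] (det J = -7.2500).
Solving J·Δ = −F gives Δ = (1.4310, 0.5517).
Then the next iterate is (p, q)₁ = (0.9310, 0.0517).

(0.9310, 0.0517)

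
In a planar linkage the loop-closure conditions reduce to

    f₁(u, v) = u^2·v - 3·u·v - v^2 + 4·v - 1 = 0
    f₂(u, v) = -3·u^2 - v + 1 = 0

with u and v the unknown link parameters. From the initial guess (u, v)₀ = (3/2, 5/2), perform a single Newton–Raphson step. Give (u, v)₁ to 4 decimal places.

(0.6816, 1.6154)

At (3/2, 5/2): F = (-2.8750, -8.2500).
Jacobian J = [[2·u·v - 3·v, u^2 - 3·u - 2·v + 4], [-6·u, -1]].
At the point, J = [[0.0000, -3.2500], [-9.0000, -1.0000]] (det J = -29.2500).
Solving J·Δ = −F gives Δ = (-0.8184, -0.8846).
Then the next iterate is (u, v)₁ = (0.6816, 1.6154).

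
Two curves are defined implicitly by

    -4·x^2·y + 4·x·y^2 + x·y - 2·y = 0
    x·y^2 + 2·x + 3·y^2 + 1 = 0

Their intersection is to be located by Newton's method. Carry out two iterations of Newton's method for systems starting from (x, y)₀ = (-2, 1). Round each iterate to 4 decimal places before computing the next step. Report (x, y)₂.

At (-2, 1): F = (-28.0000, -2.0000).
Jacobian J = [[-8·x·y + 4·y^2 + y, -4·x^2 + 8·x·y + x - 2], [y^2 + 2, 2·x·y + 6·y]].
At the point, J = [[21.0000, -36.0000], [3.0000, 2.0000]] (det J = 150.0000).
Solving J·Δ = −F gives Δ = (0.8533, -0.2800).
Then the next iterate is (x, y)₁ = (-1.1467, 0.7200).
Round to (-1.1467, 0.7200) and repeat: F = (-8.430393, -0.332649), J = [[9.398592, -15.011376], [2.5184, 2.668752]].
Δ = (0.4372, -0.2879), so (x, y)₂ = (-0.7095, 0.4321).

(-0.7095, 0.4321)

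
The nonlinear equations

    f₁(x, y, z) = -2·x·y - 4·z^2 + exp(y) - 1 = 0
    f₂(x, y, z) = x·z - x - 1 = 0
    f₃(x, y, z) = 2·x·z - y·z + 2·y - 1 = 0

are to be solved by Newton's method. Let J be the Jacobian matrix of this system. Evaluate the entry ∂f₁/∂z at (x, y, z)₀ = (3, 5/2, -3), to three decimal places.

24.000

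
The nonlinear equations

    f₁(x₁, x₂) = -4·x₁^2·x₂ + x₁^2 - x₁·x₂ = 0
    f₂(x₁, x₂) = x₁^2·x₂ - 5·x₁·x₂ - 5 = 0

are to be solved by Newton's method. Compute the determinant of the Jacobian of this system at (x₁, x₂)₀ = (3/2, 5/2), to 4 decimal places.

J = [[-8·x₁·x₂ + 2·x₁ - x₂, -4·x₁^2 - x₁], [2·x₁·x₂ - 5·x₂, x₁^2 - 5·x₁]].
At the point, J = [[-29.5000, -10.5000], [-5.0000, -5.2500]].
det J = 102.3750.

102.3750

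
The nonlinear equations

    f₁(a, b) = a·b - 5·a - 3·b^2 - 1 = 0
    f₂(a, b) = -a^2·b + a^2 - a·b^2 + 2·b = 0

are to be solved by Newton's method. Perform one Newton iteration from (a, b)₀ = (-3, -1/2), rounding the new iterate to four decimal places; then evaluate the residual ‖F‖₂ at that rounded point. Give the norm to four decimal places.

At (-3, -1/2): F = (14.7500, 13.2500).
Jacobian J = [[b - 5, a - 6·b], [-2·a·b + 2·a - b^2, -a^2 - 2·a·b + 2]].
At the point, J = [[-5.5000, 0.0000], [-9.2500, -10.0000]] (det J = 55.0000).
Solving J·Δ = −F gives Δ = (2.6818, -1.1557).
Then the next iterate is (a, b)₁ = (-0.3182, -1.6557).
Re-evaluating at (-0.3182, -1.6557): F = (-7.106184, -2.170212), so ‖F‖₂ = 7.4302.

7.4302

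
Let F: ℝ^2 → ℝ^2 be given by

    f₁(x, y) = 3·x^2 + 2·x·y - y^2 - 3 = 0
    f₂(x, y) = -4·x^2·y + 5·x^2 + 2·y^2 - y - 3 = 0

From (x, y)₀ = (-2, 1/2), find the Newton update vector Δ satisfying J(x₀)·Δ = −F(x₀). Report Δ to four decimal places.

At (-2, 1/2): F = (6.7500, 9.0000).
Jacobian J = [[6·x + 2·y, 2·x - 2·y], [-8·x·y + 10·x, -4·x^2 + 4·y - 1]].
At the point, J = [[-11.0000, -5.0000], [-12.0000, -15.0000]] (det J = 105.0000).
Solving J·Δ = −F gives Δ = (0.5357, 0.1714).

(0.5357, 0.1714)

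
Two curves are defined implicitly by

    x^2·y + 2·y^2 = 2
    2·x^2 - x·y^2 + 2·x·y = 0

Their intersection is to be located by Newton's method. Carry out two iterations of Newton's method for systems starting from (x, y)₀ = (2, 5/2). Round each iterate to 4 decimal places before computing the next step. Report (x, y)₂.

(0.0687, 1.3728)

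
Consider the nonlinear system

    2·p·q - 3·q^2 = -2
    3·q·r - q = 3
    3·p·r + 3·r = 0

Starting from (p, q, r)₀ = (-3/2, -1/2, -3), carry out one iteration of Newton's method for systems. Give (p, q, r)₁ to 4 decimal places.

At (-3/2, -1/2, -3): F = (2.7500, 2.0000, 4.5000).
Jacobian J = [[2·q, 2·p - 6·q, 0], [0, 3·r - 1, 3·q], [3·r, 0, 3·p + 3]].
At the point, J = [[-1.0000, 0.0000, 0.0000], [0.0000, -10.0000, -1.5000], [-9.0000, 0.0000, -1.5000]] (det J = -15.0000).
Solving J·Δ = −F gives Δ = (2.7500, 2.2250, -13.5000).
Then the next iterate is (p, q, r)₁ = (1.2500, 1.7250, -16.5000).

(1.2500, 1.7250, -16.5000)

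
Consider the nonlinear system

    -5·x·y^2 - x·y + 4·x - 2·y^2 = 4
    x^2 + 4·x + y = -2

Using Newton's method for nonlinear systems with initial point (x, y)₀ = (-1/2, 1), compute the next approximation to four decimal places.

At (-1/2, 1): F = (-5.0000, 1.2500).
Jacobian J = [[-5·y^2 - y + 4, -10·x·y - x - 4·y], [2·x + 4, 1]].
At the point, J = [[-2.0000, 1.5000], [3.0000, 1.0000]] (det J = -6.5000).
Solving J·Δ = −F gives Δ = (-1.0577, 1.9231).
Then the next iterate is (x, y)₁ = (-1.5577, 2.9231).

(-1.5577, 2.9231)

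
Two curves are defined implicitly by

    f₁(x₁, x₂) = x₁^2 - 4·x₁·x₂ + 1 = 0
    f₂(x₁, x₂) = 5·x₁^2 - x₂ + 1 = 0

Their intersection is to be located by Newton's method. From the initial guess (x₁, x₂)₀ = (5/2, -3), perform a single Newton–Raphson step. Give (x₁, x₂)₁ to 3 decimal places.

At (5/2, -3): F = (37.250, 35.250).
Jacobian J = [[2·x₁ - 4·x₂, -4·x₁], [10·x₁, -1]].
At the point, J = [[17.000, -10.000], [25.000, -1.000]] (det J = 233.000).
Solving J·Δ = −F gives Δ = (-1.353, 1.425).
Then the next iterate is (x₁, x₂)₁ = (1.147, -1.575).

(1.147, -1.575)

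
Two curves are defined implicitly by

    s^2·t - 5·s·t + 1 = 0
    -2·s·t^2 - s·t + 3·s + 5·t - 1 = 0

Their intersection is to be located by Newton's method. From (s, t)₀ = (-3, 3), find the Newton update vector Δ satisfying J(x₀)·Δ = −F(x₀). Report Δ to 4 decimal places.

At (-3, 3): F = (73.0000, 68.0000).
Jacobian J = [[2·s·t - 5·t, s^2 - 5·s], [-2·t^2 - t + 3, -4·s·t - s + 5]].
At the point, J = [[-33.0000, 24.0000], [-18.0000, 44.0000]] (det J = -1020.0000).
Solving J·Δ = −F gives Δ = (1.5490, -0.9118).

(1.5490, -0.9118)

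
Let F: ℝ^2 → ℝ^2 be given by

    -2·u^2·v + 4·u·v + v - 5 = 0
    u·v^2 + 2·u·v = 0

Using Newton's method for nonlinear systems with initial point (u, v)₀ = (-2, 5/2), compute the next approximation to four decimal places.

(-0.9751, 1.7164)

At (-2, 5/2): F = (-42.5000, -22.5000).
Jacobian J = [[-4·u·v + 4·v, -2·u^2 + 4·u + 1], [v^2 + 2·v, 2·u·v + 2·u]].
At the point, J = [[30.0000, -15.0000], [11.2500, -14.0000]] (det J = -251.2500).
Solving J·Δ = −F gives Δ = (1.0249, -0.7836).
Then the next iterate is (u, v)₁ = (-0.9751, 1.7164).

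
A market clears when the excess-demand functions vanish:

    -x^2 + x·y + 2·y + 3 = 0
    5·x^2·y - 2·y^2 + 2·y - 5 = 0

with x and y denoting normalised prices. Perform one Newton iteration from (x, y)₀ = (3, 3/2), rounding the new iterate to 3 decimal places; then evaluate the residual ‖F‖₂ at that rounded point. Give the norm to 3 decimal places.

14.678

At (3, 3/2): F = (1.500, 61.000).
Jacobian J = [[-2·x + y, x + 2], [10·x·y, 5·x^2 - 4·y + 2]].
At the point, J = [[-4.500, 5.000], [45.000, 41.000]] (det J = -409.500).
Solving J·Δ = −F gives Δ = (-0.595, -0.835).
Then the next iterate is (x, y)₁ = (2.405, 0.665).
Re-evaluating at (2.405, 0.665): F = (0.14530, 14.67743), so ‖F‖₂ = 14.678.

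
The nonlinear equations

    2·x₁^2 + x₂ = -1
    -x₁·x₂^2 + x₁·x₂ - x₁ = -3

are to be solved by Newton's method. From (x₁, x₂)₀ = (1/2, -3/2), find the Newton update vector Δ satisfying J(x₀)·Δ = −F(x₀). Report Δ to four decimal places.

(0.0714, -0.1429)

At (1/2, -3/2): F = (0.0000, 0.6250).
Jacobian J = [[4·x₁, 1], [-x₂^2 + x₂ - 1, -2·x₁·x₂ + x₁]].
At the point, J = [[2.0000, 1.0000], [-4.7500, 2.0000]] (det J = 8.7500).
Solving J·Δ = −F gives Δ = (0.0714, -0.1429).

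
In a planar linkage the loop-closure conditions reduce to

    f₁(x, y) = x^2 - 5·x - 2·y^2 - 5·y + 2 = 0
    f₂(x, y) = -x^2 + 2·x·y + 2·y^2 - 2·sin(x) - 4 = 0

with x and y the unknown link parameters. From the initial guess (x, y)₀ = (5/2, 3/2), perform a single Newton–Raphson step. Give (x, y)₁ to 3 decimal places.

At (5/2, 3/2): F = (-16.250, 0.55306).
Jacobian J = [[2·x - 5, -4·y - 5], [-2·x + 2·y - 2·cos(x), 2·x + 4·y]].
At the point, J = [[0.000, -11.000], [-0.39771, 11.000]] (det J = -4.37484).
Solving J·Δ = −F gives Δ = (-39.468, -1.477).
Then the next iterate is (x, y)₁ = (-36.968, 0.023).

(-36.968, 0.023)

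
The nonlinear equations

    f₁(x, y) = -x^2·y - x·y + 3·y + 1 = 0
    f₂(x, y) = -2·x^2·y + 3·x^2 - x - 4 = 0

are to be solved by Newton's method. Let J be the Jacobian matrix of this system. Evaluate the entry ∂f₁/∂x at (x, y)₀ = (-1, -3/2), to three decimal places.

∂f₁/∂x = -2·x·y - y.
At (-1, -3/2) this is -1.500.

-1.500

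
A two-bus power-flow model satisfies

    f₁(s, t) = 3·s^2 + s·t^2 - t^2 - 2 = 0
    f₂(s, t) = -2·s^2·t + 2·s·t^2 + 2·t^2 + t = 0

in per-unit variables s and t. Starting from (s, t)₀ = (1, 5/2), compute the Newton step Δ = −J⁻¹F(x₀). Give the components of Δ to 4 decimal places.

At (1, 5/2): F = (1.0000, 22.5000).
Jacobian J = [[6·s + t^2, 2·s·t - 2·t], [-4·s·t + 2·t^2, -2·s^2 + 4·s·t + 4·t + 1]].
At the point, J = [[12.2500, 0.0000], [2.5000, 19.0000]] (det J = 232.7500).
Solving J·Δ = −F gives Δ = (-0.0816, -1.1735).

(-0.0816, -1.1735)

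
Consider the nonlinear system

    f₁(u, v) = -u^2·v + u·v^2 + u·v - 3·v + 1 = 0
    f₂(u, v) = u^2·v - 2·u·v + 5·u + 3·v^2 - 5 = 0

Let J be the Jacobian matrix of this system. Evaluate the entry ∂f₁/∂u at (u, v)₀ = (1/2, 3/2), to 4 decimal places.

2.2500

∂f₁/∂u = -2·u·v + v^2 + v.
At (1/2, 3/2) this is 2.2500.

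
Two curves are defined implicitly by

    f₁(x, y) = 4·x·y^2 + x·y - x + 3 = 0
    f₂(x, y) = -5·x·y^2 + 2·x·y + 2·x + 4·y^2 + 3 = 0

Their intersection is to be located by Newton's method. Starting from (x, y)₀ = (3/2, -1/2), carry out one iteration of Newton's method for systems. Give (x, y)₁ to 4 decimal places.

(8.5714, -0.7857)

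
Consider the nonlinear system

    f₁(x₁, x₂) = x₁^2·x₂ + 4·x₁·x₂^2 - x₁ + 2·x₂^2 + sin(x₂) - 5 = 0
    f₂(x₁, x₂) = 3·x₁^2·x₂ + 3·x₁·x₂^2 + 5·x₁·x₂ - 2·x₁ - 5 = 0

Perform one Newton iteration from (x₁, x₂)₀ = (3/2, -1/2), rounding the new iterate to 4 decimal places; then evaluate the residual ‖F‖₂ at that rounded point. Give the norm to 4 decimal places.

At (3/2, -1/2): F = (-6.104426, -14.0000).
Jacobian J = [[2·x₁·x₂ + 4·x₂^2 - 1, x₁^2 + 8·x₁·x₂ + 4·x₂ + cos(x₂)], [6·x₁·x₂ + 3·x₂^2 + 5·x₂ - 2, 3·x₁^2 + 6·x₁·x₂ + 5·x₁]].
At the point, J = [[-1.5000, -4.872417], [-8.2500, 9.7500]] (det J = -54.822444).
Solving J·Δ = −F gives Δ = (-2.3299, -0.5356).
Then the next iterate is (x₁, x₂)₁ = (-0.8299, -1.0356).
Re-evaluating at (-0.8299, -1.0356): F = (-7.158749, -3.852859), so ‖F‖₂ = 8.1297.

8.1297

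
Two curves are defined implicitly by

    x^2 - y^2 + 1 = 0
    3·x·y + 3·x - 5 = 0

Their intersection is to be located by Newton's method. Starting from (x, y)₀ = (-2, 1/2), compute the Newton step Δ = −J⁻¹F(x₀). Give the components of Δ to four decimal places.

(1.4912, -1.2149)

At (-2, 1/2): F = (4.7500, -14.0000).
Jacobian J = [[2·x, -2·y], [3·y + 3, 3·x]].
At the point, J = [[-4.0000, -1.0000], [4.5000, -6.0000]] (det J = 28.5000).
Solving J·Δ = −F gives Δ = (1.4912, -1.2149).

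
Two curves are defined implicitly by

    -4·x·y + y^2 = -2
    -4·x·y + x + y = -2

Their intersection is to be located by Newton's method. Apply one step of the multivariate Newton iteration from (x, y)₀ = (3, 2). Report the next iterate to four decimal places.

At (3, 2): F = (-18.0000, -17.0000).
Jacobian J = [[-4·y, -4·x + 2·y], [-4·y + 1, -4·x + 1]].
At the point, J = [[-8.0000, -8.0000], [-7.0000, -11.0000]] (det J = 32.0000).
Solving J·Δ = −F gives Δ = (-1.9375, -0.3125).
Then the next iterate is (x, y)₁ = (1.0625, 1.6875).

(1.0625, 1.6875)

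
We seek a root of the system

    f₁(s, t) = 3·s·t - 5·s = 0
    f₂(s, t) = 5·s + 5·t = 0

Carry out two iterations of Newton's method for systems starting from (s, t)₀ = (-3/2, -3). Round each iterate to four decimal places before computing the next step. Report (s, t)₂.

At (-3/2, -3): F = (21.0000, -22.5000).
Jacobian J = [[3·t - 5, 3·s], [5, 5]].
At the point, J = [[-14.0000, -4.5000], [5.0000, 5.0000]] (det J = -47.5000).
Solving J·Δ = −F gives Δ = (0.0789, 4.4211).
Then the next iterate is (s, t)₁ = (-1.4211, 1.4211).
Round to (-1.4211, 1.4211) and repeat: F = (1.046924, 0.0000), J = [[-0.7367, -4.2633], [5.0000, 5.0000]].
Δ = (-0.2969, 0.2969), so (s, t)₂ = (-1.7180, 1.7180).

(-1.7180, 1.7180)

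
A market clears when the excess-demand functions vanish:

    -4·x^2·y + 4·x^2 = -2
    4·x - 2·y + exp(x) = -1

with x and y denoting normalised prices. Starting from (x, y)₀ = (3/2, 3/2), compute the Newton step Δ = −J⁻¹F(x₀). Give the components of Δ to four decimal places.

(-0.9208, 0.3361)

At (3/2, 3/2): F = (-2.5000, 8.481689).
Jacobian J = [[-8·x·y + 8·x, -4·x^2], [exp(x) + 4, -2]].
At the point, J = [[-6.0000, -9.0000], [8.481689, -2.0000]] (det J = 88.335202).
Solving J·Δ = −F gives Δ = (-0.9208, 0.3361).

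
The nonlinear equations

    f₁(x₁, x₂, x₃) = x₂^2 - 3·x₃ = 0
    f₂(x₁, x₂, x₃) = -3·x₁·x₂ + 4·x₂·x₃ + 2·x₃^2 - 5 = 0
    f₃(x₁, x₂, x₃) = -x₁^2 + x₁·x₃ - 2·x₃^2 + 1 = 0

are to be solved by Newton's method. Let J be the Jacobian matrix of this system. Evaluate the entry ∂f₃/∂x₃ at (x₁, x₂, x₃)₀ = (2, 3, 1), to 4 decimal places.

∂f₃/∂x₃ = x₁ - 4·x₃.
At (2, 3, 1) this is -2.0000.

-2.0000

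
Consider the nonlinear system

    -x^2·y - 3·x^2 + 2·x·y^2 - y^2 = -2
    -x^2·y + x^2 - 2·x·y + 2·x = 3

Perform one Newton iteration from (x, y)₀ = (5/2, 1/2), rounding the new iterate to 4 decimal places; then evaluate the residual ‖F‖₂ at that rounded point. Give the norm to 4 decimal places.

4.4097

At (5/2, 1/2): F = (-18.8750, 2.6250).
Jacobian J = [[-2·x·y - 6·x + 2·y^2, -x^2 + 4·x·y - 2·y], [-2·x·y + 2·x - 2·y + 2, -x^2 - 2·x]].
At the point, J = [[-17.0000, -2.2500], [3.5000, -11.2500]] (det J = 199.1250).
Solving J·Δ = −F gives Δ = (-1.0960, -0.1077).
Then the next iterate is (x, y)₁ = (1.4040, 0.3923).
Re-evaluating at (1.4040, 0.3923): F = (-4.408706, -0.095670), so ‖F‖₂ = 4.4097.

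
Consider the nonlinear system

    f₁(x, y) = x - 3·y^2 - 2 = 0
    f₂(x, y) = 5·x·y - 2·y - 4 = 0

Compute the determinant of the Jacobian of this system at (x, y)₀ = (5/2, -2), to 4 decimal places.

130.5000

J = [[1, -6·y], [5·y, 5·x - 2]].
At the point, J = [[1.0000, 12.0000], [-10.0000, 10.5000]].
det J = 130.5000.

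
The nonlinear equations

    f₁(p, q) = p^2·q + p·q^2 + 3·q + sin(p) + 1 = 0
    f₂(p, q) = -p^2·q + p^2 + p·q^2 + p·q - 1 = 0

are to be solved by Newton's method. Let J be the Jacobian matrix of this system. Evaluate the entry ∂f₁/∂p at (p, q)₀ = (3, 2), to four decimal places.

15.0100

∂f₁/∂p = 2·p·q + q^2 + cos(p).
At (3, 2) this is 15.0100.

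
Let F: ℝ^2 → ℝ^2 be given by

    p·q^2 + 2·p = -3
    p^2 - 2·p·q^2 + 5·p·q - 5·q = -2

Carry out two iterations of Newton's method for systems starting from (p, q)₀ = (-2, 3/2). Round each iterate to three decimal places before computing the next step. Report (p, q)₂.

At (-2, 3/2): F = (-5.500, -7.500).
Jacobian J = [[q^2 + 2, 2·p·q], [2·p - 2·q^2 + 5·q, -4·p·q + 5·p - 5]].
At the point, J = [[4.250, -6.000], [-1.000, -3.000]] (det J = -18.750).
Solving J·Δ = −F gives Δ = (-1.520, -1.993).
Then the next iterate is (p, q)₁ = (-3.520, -0.493).
Round to (-3.520, -0.493) and repeat: F = (-4.89553, 27.24326), J = [[2.24305, 3.47072], [-9.99110, -29.54144]].
Δ = (1.585, 0.386), so (p, q)₂ = (-1.935, -0.107).

(-1.935, -0.107)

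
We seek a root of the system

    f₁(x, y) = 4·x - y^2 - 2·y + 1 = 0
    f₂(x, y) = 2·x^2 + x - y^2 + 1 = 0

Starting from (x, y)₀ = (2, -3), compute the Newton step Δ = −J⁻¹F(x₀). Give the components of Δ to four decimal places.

At (2, -3): F = (6.0000, 2.0000).
Jacobian J = [[4, -2·y - 2], [4·x + 1, -2·y]].
At the point, J = [[4.0000, 4.0000], [9.0000, 6.0000]] (det J = -12.0000).
Solving J·Δ = −F gives Δ = (2.3333, -3.8333).

(2.3333, -3.8333)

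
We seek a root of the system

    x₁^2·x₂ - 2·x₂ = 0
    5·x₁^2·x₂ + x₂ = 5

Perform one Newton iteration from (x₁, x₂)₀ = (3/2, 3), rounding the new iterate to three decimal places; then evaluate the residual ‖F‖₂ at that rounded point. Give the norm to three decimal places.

At (3/2, 3): F = (0.750, 31.750).
Jacobian J = [[2·x₁·x₂, x₁^2 - 2], [10·x₁·x₂, 5·x₁^2 + 1]].
At the point, J = [[9.000, 0.250], [45.000, 12.250]] (det J = 99.000).
Solving J·Δ = −F gives Δ = (-0.013, -2.545).
Then the next iterate is (x₁, x₂)₁ = (1.487, 0.455).
Re-evaluating at (1.487, 0.455): F = (0.09608, 0.48541), so ‖F‖₂ = 0.495.

0.495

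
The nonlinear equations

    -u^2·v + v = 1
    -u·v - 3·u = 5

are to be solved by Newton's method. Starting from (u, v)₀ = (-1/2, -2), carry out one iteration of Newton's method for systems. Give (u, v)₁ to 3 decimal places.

(8.000, 24.000)

At (-1/2, -2): F = (-2.500, -4.500).
Jacobian J = [[-2·u·v, -u^2 + 1], [-v - 3, -u]].
At the point, J = [[-2.000, 0.750], [-1.000, 0.500]] (det J = -0.250).
Solving J·Δ = −F gives Δ = (8.500, 26.000).
Then the next iterate is (u, v)₁ = (8.000, 24.000).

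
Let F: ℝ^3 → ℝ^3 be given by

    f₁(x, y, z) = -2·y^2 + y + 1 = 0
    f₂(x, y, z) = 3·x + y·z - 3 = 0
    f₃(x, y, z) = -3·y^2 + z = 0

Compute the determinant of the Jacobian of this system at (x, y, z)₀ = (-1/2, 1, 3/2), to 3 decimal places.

9.000

J = [[0, -4·y + 1, 0], [3, z, y], [0, -6·y, 1]].
At the point, J = [[0.000, -3.000, 0.000], [3.000, 1.500, 1.000], [0.000, -6.000, 1.000]].
det J = 9.000.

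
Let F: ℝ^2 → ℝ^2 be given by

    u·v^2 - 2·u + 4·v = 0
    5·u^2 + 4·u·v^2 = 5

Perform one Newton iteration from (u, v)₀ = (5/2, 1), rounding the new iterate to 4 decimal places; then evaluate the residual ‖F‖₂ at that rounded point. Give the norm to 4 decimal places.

At (5/2, 1): F = (1.5000, 36.2500).
Jacobian J = [[v^2 - 2, 2·u·v + 4], [10·u + 4·v^2, 8·u·v]].
At the point, J = [[-1.0000, 9.0000], [29.0000, 20.0000]] (det J = -281.0000).
Solving J·Δ = −F gives Δ = (-1.0543, -0.2838).
Then the next iterate is (u, v)₁ = (1.4457, 0.7162).
Re-evaluating at (1.4457, 0.7162): F = (0.714961, 8.416486), so ‖F‖₂ = 8.4468.

8.4468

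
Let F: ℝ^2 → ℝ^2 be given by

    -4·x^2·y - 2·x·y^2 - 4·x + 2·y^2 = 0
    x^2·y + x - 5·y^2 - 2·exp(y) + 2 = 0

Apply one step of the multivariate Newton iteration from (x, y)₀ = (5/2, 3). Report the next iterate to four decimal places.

(1.7417, 1.8415)

At (5/2, 3): F = (-112.0000, -61.921074).
Jacobian J = [[-8·x·y - 2·y^2 - 4, -4·x^2 - 4·x·y + 4·y], [2·x·y + 1, x^2 - 10·y - 2·exp(y)]].
At the point, J = [[-82.0000, -43.0000], [16.0000, -63.921074]] (det J = 5929.528055).
Solving J·Δ = −F gives Δ = (-0.7583, -1.1585).
Then the next iterate is (x, y)₁ = (1.7417, 1.8415).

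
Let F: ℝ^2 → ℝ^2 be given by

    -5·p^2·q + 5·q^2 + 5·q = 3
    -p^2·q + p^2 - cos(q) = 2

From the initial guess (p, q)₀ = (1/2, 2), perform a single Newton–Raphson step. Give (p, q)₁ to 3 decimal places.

At (1/2, 2): F = (24.500, -1.83385).
Jacobian J = [[-10·p·q, -5·p^2 + 10·q + 5], [-2·p·q + 2·p, -p^2 + sin(q)]].
At the point, J = [[-10.000, 23.750], [-1.000, 0.65930]] (det J = 17.15703).
Solving J·Δ = −F gives Δ = (-3.480, -2.497).
Then the next iterate is (p, q)₁ = (-2.980, -0.497).

(-2.980, -0.497)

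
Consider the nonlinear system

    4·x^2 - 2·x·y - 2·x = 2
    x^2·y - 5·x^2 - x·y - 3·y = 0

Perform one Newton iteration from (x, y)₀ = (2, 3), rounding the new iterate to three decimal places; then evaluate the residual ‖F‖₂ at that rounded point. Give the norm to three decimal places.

3.218

At (2, 3): F = (-2.000, -23.000).
Jacobian J = [[8·x - 2·y - 2, -2·x], [2·x·y - 10·x - y, x^2 - x - 3]].
At the point, J = [[8.000, -4.000], [-11.000, -1.000]] (det J = -52.000).
Solving J·Δ = −F gives Δ = (-1.731, -3.962).
Then the next iterate is (x, y)₁ = (0.269, -0.962).
Re-evaluating at (0.269, -0.962): F = (-1.731, 2.71336), so ‖F‖₂ = 3.218.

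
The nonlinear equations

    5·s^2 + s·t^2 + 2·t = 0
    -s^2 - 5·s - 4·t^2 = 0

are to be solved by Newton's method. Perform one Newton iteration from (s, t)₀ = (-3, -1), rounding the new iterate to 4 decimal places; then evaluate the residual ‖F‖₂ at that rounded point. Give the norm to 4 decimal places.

At (-3, -1): F = (40.0000, 2.0000).
Jacobian J = [[10·s + t^2, 2·s·t + 2], [-2·s - 5, -8·t]].
At the point, J = [[-29.0000, 8.0000], [1.0000, 8.0000]] (det J = -240.0000).
Solving J·Δ = −F gives Δ = (1.2667, -0.4083).
Then the next iterate is (s, t)₁ = (-1.7333, -1.4083).
Re-evaluating at (-1.7333, -1.4083): F = (8.767375, -2.271064), so ‖F‖₂ = 9.0567.

9.0567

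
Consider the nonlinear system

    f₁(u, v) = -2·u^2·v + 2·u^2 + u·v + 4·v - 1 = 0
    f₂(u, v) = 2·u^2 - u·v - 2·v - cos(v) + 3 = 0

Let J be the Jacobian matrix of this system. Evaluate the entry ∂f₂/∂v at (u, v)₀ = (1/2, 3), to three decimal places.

-2.359

∂f₂/∂v = -u + sin(v) - 2.
At (1/2, 3) this is -2.359.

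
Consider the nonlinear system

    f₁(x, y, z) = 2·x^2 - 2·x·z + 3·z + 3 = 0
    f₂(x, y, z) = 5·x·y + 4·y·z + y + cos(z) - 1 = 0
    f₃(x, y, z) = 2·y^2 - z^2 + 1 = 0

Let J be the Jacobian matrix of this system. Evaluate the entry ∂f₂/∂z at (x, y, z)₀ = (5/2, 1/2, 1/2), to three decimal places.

1.521

∂f₂/∂z = 4·y - sin(z).
At (5/2, 1/2, 1/2) this is 1.521.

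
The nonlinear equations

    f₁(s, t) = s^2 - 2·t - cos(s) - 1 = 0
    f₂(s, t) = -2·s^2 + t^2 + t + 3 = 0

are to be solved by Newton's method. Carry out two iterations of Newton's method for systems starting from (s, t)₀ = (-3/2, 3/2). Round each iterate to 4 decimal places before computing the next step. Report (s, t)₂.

(-2.1072, 1.9727)

At (-3/2, 3/2): F = (-1.820737, 2.2500).
Jacobian J = [[2·s + sin(s), -2], [-4·s, 2·t + 1]].
At the point, J = [[-3.997495, -2.0000], [6.0000, 4.0000]] (det J = -3.989980).
Solving J·Δ = −F gives Δ = (-0.6975, 0.4837).
Then the next iterate is (s, t)₁ = (-2.1975, 1.9837).
Round to (-2.1975, 1.9837) and repeat: F = (0.448084, -0.739247), J = [[-5.204965, -2.0000], [8.7900, 4.9674]].
Δ = (0.0903, -0.0110), so (s, t)₂ = (-2.1072, 1.9727).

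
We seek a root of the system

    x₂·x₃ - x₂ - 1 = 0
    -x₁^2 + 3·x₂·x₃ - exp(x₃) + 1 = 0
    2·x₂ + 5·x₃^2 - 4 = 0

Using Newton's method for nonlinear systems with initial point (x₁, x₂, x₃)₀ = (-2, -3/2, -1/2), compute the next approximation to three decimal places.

(-1.874, -0.083, -1.083)

At (-2, -3/2, -1/2): F = (1.250, -1.35653, -5.750).
Jacobian J = [[0, x₃ - 1, x₂], [-2·x₁, 3·x₃, 3·x₂ - exp(x₃)], [0, 2, 10·x₃]].
At the point, J = [[0.000, -1.500, -1.500], [4.000, -1.500, -5.10653], [0.000, 2.000, -5.000]] (det J = -42.000).
Solving J·Δ = −F gives Δ = (0.126, 1.417, -0.583).
Then the next iterate is (x₁, x₂, x₃)₁ = (-1.874, -0.083, -1.083).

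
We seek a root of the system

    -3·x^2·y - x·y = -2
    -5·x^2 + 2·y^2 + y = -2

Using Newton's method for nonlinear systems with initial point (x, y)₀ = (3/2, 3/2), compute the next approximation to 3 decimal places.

(1.065, 1.033)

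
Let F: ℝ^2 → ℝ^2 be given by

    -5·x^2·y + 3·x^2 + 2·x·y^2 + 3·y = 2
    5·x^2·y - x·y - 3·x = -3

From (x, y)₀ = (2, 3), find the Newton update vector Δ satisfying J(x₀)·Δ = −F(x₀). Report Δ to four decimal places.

(-0.4869, -1.3725)

At (2, 3): F = (-5.0000, 51.0000).
Jacobian J = [[-10·x·y + 6·x + 2·y^2, -5·x^2 + 4·x·y + 3], [10·x·y - y - 3, 5·x^2 - x]].
At the point, J = [[-30.0000, 7.0000], [54.0000, 18.0000]] (det J = -918.0000).
Solving J·Δ = −F gives Δ = (-0.4869, -1.3725).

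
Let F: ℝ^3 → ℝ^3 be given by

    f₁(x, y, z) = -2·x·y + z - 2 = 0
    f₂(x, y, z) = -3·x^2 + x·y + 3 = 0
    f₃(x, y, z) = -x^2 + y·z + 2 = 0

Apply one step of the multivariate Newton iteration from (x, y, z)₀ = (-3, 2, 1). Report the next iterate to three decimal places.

(-1.601, 1.326, -0.360)

At (-3, 2, 1): F = (11.000, -30.000, -5.000).
Jacobian J = [[-2·y, -2·x, 1], [-6·x + y, x, 0], [-2·x, z, y]].
At the point, J = [[-4.000, 6.000, 1.000], [20.000, -3.000, 0.000], [6.000, 1.000, 2.000]] (det J = -178.000).
Solving J·Δ = −F gives Δ = (1.399, -0.674, -1.360).
Then the next iterate is (x, y, z)₁ = (-1.601, 1.326, -0.360).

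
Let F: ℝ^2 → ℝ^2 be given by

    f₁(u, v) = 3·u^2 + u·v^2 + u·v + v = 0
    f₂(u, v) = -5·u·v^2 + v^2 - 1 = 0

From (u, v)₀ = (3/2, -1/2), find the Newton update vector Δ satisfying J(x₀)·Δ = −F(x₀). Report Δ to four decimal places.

At (3/2, -1/2): F = (5.8750, -2.6250).
Jacobian J = [[6·u + v^2 + v, 2·u·v + u + 1], [-5·v^2, -10·u·v + 2·v]].
At the point, J = [[8.7500, 1.0000], [-1.2500, 6.5000]] (det J = 58.1250).
Solving J·Δ = −F gives Δ = (-0.7022, 0.2688).

(-0.7022, 0.2688)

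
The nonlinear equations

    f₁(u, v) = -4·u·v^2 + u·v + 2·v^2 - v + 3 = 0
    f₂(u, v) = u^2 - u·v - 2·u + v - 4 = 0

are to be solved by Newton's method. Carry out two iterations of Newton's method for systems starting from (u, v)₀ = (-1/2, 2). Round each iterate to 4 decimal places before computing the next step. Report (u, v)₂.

At (-1/2, 2): F = (16.0000, 0.2500).
Jacobian J = [[-4·v^2 + v, -8·u·v + u + 4·v - 1], [2·u - v - 2, -u + 1]].
At the point, J = [[-14.0000, 14.5000], [-5.0000, 1.5000]] (det J = 51.5000).
Solving J·Δ = −F gives Δ = (-0.3956, -1.4854).
Then the next iterate is (u, v)₁ = (-0.8956, 0.5146).
Round to (-0.8956, 0.5146) and repeat: F = (3.502817, -0.431225), J = [[-0.544653, 3.849806], [-4.3058, 1.8956]].
Δ = (-0.5340, -0.9854), so (u, v)₂ = (-1.4296, -0.4708).

(-1.4296, -0.4708)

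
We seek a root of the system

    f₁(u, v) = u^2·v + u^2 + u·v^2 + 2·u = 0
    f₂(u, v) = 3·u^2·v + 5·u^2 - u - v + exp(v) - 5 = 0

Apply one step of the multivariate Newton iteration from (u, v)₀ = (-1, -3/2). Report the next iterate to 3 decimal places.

(-0.824, -0.543)

At (-1, -3/2): F = (-4.750, -1.77687).
Jacobian J = [[2·u·v + 2·u + v^2 + 2, u^2 + 2·u·v], [6·u·v + 10·u - 1, 3·u^2 + exp(v) - 1]].
At the point, J = [[5.250, 4.000], [-2.000, 2.22313]] (det J = 19.67143).
Solving J·Δ = −F gives Δ = (0.176, 0.957).
Then the next iterate is (u, v)₁ = (-0.824, -0.543).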